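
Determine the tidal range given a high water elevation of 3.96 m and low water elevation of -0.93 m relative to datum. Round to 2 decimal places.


Tidal range = High water - Low water
Tidal range = 3.96 - (-0.93)
Tidal range = 4.89 m

4.89


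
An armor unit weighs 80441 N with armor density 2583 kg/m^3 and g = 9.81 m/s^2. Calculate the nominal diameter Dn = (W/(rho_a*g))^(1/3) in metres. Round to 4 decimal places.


V = W / (rho_a * g)
V = 80441 / (2583 * 9.81)
V = 80441 / 25339.23
V = 3.174564 m^3
Dn = V^(1/3) = 3.174564^(1/3)
Dn = 1.4697 m

1.4697


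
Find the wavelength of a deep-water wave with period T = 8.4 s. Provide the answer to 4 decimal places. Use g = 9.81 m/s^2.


L0 = g * T^2 / (2 * pi)
L0 = 9.81 * 8.4^2 / (2 * pi)
L0 = 9.81 * 70.5600 / 6.28319
L0 = 692.1936 / 6.28319
L0 = 110.1660 m

110.1660


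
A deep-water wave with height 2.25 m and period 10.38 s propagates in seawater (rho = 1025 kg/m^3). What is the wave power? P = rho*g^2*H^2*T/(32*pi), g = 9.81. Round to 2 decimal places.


P = rho * g^2 * H^2 * T / (32 * pi)
P = 1025 * 9.81^2 * 2.25^2 * 10.38 / (32 * pi)
P = 1025 * 96.2361 * 5.0625 * 10.38 / 100.53096
P = 51561.37 W/m

51561.37


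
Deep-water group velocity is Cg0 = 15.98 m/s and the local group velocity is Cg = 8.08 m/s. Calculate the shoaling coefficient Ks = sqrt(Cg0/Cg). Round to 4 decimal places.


Ks = sqrt(Cg0 / Cg)
Ks = sqrt(15.98 / 8.08)
Ks = sqrt(1.9777)
Ks = 1.4063

1.4063


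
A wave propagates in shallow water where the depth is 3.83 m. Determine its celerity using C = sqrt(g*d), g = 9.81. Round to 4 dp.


Using the shallow-water approximation:
C = sqrt(g * d) = sqrt(9.81 * 3.83)
C = sqrt(37.5723)
C = 6.1296 m/s

6.1296


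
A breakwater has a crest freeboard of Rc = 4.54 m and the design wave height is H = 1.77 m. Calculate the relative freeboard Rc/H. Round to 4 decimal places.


Relative freeboard = Rc / H
= 4.54 / 1.77
= 2.5650

2.5650


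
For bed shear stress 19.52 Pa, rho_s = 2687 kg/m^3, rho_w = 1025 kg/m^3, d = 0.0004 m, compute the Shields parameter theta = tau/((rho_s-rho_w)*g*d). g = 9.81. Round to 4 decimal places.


theta = tau / ((rho_s - rho_w) * g * d)
rho_s - rho_w = 2687 - 1025 = 1662
Denominator = 1662 * 9.81 * 0.0004 = 6.521688
theta = 19.52 / 6.521688
theta = 2.9931

2.9931


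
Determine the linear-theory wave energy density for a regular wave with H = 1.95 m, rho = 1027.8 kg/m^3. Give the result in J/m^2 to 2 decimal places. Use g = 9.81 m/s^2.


E = (1/8) * rho * g * H^2
E = (1/8) * 1027.8 * 9.81 * 1.95^2
E = 0.125 * 1027.8 * 9.81 * 3.8025
E = 4792.44 J/m^2

4792.44


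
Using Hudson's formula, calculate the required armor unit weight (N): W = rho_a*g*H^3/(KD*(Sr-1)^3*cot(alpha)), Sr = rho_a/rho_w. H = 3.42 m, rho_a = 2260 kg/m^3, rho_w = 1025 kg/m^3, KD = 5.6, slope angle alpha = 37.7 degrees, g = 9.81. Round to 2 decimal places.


Sr = rho_a / rho_w = 2260 / 1025 = 2.204878
(Sr - 1) = 1.204878
(Sr - 1)^3 = 1.749159
cot(37.7) = 1 / tan(37.7) = 1 / 0.772888 = 1.293849
Numerator = 2260 * 9.81 * 3.42^3 = 886861.4240
Denominator = 5.6 * 1.749159 * 1.293849 = 12.673624
W = 886861.4240 / 12.673624
W = 69976.94 N

69976.94


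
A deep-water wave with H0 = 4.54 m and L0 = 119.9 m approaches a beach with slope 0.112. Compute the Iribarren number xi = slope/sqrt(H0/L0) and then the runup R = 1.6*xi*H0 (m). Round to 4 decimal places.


xi = slope / sqrt(H0/L0)
H0/L0 = 4.54/119.9 = 0.037865
sqrt(0.037865) = 0.194589
xi = 0.112 / 0.194589 = 0.575572
R = 1.6 * xi * H0 = 1.6 * 0.575572 * 4.54
R = 4.1810 m

4.1810


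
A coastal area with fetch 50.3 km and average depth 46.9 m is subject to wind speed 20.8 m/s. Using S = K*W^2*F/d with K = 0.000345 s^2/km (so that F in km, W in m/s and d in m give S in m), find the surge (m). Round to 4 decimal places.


S = K * W^2 * F / d
W^2 = 20.8^2 = 432.64
S = 0.000345 * 432.64 * 50.3 / 46.9
Numerator = 0.000345 * 432.64 * 50.3 = 7.507818
S = 7.507818 / 46.9 = 0.1601 m

0.1601


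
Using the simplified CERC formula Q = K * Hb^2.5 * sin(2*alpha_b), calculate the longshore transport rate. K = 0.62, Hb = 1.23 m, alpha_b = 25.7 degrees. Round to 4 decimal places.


Q = K * Hb^2.5 * sin(2 * alpha_b)
Hb^2.5 = 1.23^2.5 = 1.677887
sin(2 * 25.7) = sin(51.4) = 0.781520
Q = 0.62 * 1.677887 * 0.781520
Q = 0.8130 m^3/s

0.8130


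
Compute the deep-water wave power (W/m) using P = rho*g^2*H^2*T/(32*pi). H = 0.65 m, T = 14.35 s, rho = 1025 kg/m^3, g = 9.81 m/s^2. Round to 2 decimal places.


P = rho * g^2 * H^2 * T / (32 * pi)
P = 1025 * 9.81^2 * 0.65^2 * 14.35 / (32 * pi)
P = 1025 * 96.2361 * 0.4225 * 14.35 / 100.53096
P = 5948.95 W/m

5948.95


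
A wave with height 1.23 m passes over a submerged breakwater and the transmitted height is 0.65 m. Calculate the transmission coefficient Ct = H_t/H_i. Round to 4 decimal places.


Ct = H_t / H_i
Ct = 0.65 / 1.23
Ct = 0.5285

0.5285


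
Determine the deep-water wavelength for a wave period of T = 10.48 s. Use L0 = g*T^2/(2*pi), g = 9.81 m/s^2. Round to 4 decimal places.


L0 = g * T^2 / (2 * pi)
L0 = 9.81 * 10.48^2 / (2 * pi)
L0 = 9.81 * 109.8304 / 6.28319
L0 = 1077.4362 / 6.28319
L0 = 171.4793 m

171.4793


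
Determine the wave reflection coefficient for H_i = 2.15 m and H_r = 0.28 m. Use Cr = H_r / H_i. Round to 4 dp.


Cr = H_r / H_i
Cr = 0.28 / 2.15
Cr = 0.1302

0.1302


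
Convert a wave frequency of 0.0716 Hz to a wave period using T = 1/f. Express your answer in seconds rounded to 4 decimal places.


T = 1 / f
T = 1 / 0.0716
T = 13.9665 s

13.9665


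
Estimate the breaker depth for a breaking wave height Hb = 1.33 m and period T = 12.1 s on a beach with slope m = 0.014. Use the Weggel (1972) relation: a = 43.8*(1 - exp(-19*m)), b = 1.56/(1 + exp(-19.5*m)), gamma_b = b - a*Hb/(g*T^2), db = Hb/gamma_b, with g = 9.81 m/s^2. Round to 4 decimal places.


a = 43.8 * (1 - exp(-19 * m))
exp(-19 * 0.014) = exp(-0.2660) = 0.766439
a = 43.8 * (1 - 0.766439) = 10.229966
b = 1.56 / (1 + exp(-19.5 * m))
exp(-19.5 * 0.014) = exp(-0.2730) = 0.761093
b = 1.56 / (1 + 0.761093) = 0.885814
Hb / (g * T^2) = 1.33 / (9.81 * 12.1^2) = 1.33 / 1436.2821 = 0.00092600
gamma_b = b - a * Hb/(g*T^2) = 0.885814 - 10.229966 * 0.00092600 = 0.876341
db = Hb / gamma_b = 1.33 / 0.876341
db = 1.5177 m

1.5177


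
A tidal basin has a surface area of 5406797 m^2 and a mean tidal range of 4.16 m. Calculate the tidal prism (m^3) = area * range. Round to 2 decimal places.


Tidal prism = Area * Tidal range
P = 5406797 * 4.16
P = 22492275.52 m^3

22492275.52


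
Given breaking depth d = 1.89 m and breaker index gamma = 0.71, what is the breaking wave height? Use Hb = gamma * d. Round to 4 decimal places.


Hb = gamma * d
Hb = 0.71 * 1.89
Hb = 1.3419 m

1.3419


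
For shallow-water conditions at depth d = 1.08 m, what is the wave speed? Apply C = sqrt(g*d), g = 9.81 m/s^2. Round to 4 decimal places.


Using the shallow-water approximation:
C = sqrt(g * d) = sqrt(9.81 * 1.08)
C = sqrt(10.5948)
C = 3.2550 m/s

3.2550


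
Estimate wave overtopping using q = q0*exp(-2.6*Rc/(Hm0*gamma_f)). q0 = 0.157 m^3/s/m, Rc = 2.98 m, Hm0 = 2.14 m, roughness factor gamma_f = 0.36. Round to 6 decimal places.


q = q0 * exp(-2.6 * Rc / (Hm0 * gamma_f))
Exponent = -2.6 * 2.98 / (2.14 * 0.36)
= -2.6 * 2.98 / 0.7704
= -10.057113
exp(-10.057113) = 0.000043
q = 0.157 * 0.000043
q = 0.000007 m^3/s/m

0.000007


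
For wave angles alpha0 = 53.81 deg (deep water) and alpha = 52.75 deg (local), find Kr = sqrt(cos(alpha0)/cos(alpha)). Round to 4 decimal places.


Kr = sqrt(cos(alpha0) / cos(alpha))
cos(53.81) = 0.590465
cos(52.75) = 0.605294
Kr = sqrt(0.590465 / 0.605294)
Kr = sqrt(0.975501)
Kr = 0.9877

0.9877


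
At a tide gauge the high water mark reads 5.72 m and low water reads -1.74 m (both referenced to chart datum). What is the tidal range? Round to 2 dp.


Tidal range = High water - Low water
Tidal range = 5.72 - (-1.74)
Tidal range = 7.46 m

7.46


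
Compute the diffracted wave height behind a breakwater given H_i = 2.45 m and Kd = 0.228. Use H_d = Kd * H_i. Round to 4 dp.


H_d = Kd * H_i
H_d = 0.228 * 2.45
H_d = 0.5586 m

0.5586


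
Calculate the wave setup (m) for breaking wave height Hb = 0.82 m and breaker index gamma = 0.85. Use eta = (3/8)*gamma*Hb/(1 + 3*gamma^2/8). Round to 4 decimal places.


eta = (3/8) * gamma * Hb / (1 + 3*gamma^2/8)
Numerator = (3/8) * 0.85 * 0.82 = 0.261375
Denominator = 1 + 3*0.85^2/8 = 1 + 0.270938 = 1.270938
eta = 0.261375 / 1.270938
eta = 0.2057 m

0.2057


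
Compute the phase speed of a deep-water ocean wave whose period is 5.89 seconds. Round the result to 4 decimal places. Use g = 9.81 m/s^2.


We use the deep-water celerity formula:
C = g * T / (2 * pi)
C = 9.81 * 5.89 / (2 * 3.14159...)
C = 57.780900 / 6.283185
C = 9.1961 m/s

9.1961


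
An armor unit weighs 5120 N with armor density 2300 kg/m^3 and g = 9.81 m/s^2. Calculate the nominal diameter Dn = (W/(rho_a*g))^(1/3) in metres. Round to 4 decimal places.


V = W / (rho_a * g)
V = 5120 / (2300 * 9.81)
V = 5120 / 22563.00
V = 0.226920 m^3
Dn = V^(1/3) = 0.226920^(1/3)
Dn = 0.6099 m

0.6099


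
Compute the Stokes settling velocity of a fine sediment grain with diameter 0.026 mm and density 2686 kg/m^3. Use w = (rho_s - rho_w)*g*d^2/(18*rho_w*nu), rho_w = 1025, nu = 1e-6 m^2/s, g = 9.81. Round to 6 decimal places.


w = (rho_s - rho_w) * g * d^2 / (18 * rho_w * nu)
d = 0.026 mm = 0.000026 m
rho_s - rho_w = 2686 - 1025 = 1661
Numerator = 1661 * 9.81 * (0.000026)^2 = 0.000011015021
Denominator = 18 * 1025 * 1e-6 = 0.018450
w = 0.000597 m/s

0.000597


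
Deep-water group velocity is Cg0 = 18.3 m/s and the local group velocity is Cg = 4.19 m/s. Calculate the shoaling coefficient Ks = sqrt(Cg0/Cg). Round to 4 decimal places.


Ks = sqrt(Cg0 / Cg)
Ks = sqrt(18.3 / 4.19)
Ks = sqrt(4.3675)
Ks = 2.0899

2.0899


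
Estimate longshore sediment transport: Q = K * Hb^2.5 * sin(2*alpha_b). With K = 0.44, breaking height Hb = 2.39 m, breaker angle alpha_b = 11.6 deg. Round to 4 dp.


Q = K * Hb^2.5 * sin(2 * alpha_b)
Hb^2.5 = 2.39^2.5 = 8.830692
sin(2 * 11.6) = sin(23.2) = 0.393942
Q = 0.44 * 8.830692 * 0.393942
Q = 1.5307 m^3/s

1.5307


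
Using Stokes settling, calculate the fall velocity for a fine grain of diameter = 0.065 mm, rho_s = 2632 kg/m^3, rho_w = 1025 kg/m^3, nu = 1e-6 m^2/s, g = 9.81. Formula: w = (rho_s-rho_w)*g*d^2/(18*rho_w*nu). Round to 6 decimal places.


w = (rho_s - rho_w) * g * d^2 / (18 * rho_w * nu)
d = 0.065 mm = 0.000065 m
rho_s - rho_w = 2632 - 1025 = 1607
Numerator = 1607 * 9.81 * (0.000065)^2 = 0.000066605731
Denominator = 18 * 1025 * 1e-6 = 0.018450
w = 0.003610 m/s

0.003610


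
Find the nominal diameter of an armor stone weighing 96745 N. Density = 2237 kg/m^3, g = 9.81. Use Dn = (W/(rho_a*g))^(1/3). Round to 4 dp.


V = W / (rho_a * g)
V = 96745 / (2237 * 9.81)
V = 96745 / 21944.97
V = 4.408527 m^3
Dn = V^(1/3) = 4.408527^(1/3)
Dn = 1.6397 m

1.6397


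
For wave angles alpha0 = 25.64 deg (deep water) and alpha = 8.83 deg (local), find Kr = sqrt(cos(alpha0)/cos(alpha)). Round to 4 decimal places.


Kr = sqrt(cos(alpha0) / cos(alpha))
cos(25.64) = 0.901531
cos(8.83) = 0.988148
Kr = sqrt(0.901531 / 0.988148)
Kr = sqrt(0.912344)
Kr = 0.9552

0.9552


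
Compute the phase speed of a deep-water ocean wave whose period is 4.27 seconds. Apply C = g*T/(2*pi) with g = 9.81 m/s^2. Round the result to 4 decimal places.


We use the deep-water celerity formula:
C = g * T / (2 * pi)
C = 9.81 * 4.27 / (2 * 3.14159...)
C = 41.888700 / 6.283185
C = 6.6668 m/s

6.6668


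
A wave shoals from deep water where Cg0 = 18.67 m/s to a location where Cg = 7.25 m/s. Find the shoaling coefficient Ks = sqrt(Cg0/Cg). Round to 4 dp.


Ks = sqrt(Cg0 / Cg)
Ks = sqrt(18.67 / 7.25)
Ks = sqrt(2.5752)
Ks = 1.6047

1.6047


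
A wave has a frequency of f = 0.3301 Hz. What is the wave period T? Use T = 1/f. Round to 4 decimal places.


T = 1 / f
T = 1 / 0.3301
T = 3.0294 s

3.0294


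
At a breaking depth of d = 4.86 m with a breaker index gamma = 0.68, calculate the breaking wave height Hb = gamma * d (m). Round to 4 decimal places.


Hb = gamma * d
Hb = 0.68 * 4.86
Hb = 3.3048 m

3.3048


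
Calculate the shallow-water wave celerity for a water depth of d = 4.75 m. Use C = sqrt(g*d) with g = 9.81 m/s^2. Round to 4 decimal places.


Using the shallow-water approximation:
C = sqrt(g * d) = sqrt(9.81 * 4.75)
C = sqrt(46.5975)
C = 6.8262 m/s

6.8262


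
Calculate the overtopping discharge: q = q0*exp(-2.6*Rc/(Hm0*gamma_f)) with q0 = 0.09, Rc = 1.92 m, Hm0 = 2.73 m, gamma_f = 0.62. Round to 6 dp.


q = q0 * exp(-2.6 * Rc / (Hm0 * gamma_f))
Exponent = -2.6 * 1.92 / (2.73 * 0.62)
= -2.6 * 1.92 / 1.6926
= -2.949309
exp(-2.949309) = 0.052376
q = 0.09 * 0.052376
q = 0.004714 m^3/s/m

0.004714


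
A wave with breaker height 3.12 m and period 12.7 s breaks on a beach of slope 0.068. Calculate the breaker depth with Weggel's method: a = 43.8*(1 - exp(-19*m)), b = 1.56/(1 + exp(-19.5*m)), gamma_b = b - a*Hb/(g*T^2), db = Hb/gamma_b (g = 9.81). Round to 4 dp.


a = 43.8 * (1 - exp(-19 * m))
exp(-19 * 0.068) = exp(-1.2920) = 0.274721
a = 43.8 * (1 - 0.274721) = 31.767229
b = 1.56 / (1 + exp(-19.5 * m))
exp(-19.5 * 0.068) = exp(-1.3260) = 0.265537
b = 1.56 / (1 + 0.265537) = 1.232678
Hb / (g * T^2) = 3.12 / (9.81 * 12.7^2) = 3.12 / 1582.2549 = 0.00197187
gamma_b = b - a * Hb/(g*T^2) = 1.232678 - 31.767229 * 0.00197187 = 1.170037
db = Hb / gamma_b = 3.12 / 1.170037
db = 2.6666 m

2.6666


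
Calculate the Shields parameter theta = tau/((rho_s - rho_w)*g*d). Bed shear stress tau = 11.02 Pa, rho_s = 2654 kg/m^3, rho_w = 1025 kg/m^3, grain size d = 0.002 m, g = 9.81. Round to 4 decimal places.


theta = tau / ((rho_s - rho_w) * g * d)
rho_s - rho_w = 2654 - 1025 = 1629
Denominator = 1629 * 9.81 * 0.002 = 31.960980
theta = 11.02 / 31.960980
theta = 0.3448

0.3448


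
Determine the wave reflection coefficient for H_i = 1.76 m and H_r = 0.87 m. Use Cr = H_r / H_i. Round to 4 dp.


Cr = H_r / H_i
Cr = 0.87 / 1.76
Cr = 0.4943

0.4943


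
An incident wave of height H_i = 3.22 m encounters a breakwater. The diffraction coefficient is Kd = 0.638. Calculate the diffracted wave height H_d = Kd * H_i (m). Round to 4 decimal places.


H_d = Kd * H_i
H_d = 0.638 * 3.22
H_d = 2.0544 m

2.0544


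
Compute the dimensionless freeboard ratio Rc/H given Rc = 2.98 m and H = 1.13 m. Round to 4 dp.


Relative freeboard = Rc / H
= 2.98 / 1.13
= 2.6372

2.6372


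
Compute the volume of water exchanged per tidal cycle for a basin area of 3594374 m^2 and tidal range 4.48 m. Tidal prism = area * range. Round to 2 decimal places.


Tidal prism = Area * Tidal range
P = 3594374 * 4.48
P = 16102795.52 m^3

16102795.52


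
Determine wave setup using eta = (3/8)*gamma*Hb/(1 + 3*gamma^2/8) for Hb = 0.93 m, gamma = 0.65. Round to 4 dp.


eta = (3/8) * gamma * Hb / (1 + 3*gamma^2/8)
Numerator = (3/8) * 0.65 * 0.93 = 0.226688
Denominator = 1 + 3*0.65^2/8 = 1 + 0.158438 = 1.158438
eta = 0.226688 / 1.158438
eta = 0.1957 m

0.1957


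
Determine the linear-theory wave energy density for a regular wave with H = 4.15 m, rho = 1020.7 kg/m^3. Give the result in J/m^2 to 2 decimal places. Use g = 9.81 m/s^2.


E = (1/8) * rho * g * H^2
E = (1/8) * 1020.7 * 9.81 * 4.15^2
E = 0.125 * 1020.7 * 9.81 * 17.2225
E = 21556.26 J/m^2

21556.26


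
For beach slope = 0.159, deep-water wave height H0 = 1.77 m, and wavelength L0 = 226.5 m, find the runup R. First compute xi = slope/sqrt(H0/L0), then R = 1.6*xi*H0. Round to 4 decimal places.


xi = slope / sqrt(H0/L0)
H0/L0 = 1.77/226.5 = 0.007815
sqrt(0.007815) = 0.088400
xi = 0.159 / 0.088400 = 1.798641
R = 1.6 * xi * H0 = 1.6 * 1.798641 * 1.77
R = 5.0938 m

5.0938


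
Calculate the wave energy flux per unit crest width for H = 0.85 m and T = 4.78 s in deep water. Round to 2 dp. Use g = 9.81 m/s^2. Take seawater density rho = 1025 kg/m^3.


P = rho * g^2 * H^2 * T / (32 * pi)
P = 1025 * 9.81^2 * 0.85^2 * 4.78 / (32 * pi)
P = 1025 * 96.2361 * 0.7225 * 4.78 / 100.53096
P = 3388.66 W/m

3388.66


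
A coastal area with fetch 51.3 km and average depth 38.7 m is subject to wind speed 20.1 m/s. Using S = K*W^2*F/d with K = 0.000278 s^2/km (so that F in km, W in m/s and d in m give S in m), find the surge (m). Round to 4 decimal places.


S = K * W^2 * F / d
W^2 = 20.1^2 = 404.01
S = 0.000278 * 404.01 * 51.3 / 38.7
Numerator = 0.000278 * 404.01 * 51.3 = 5.761748
S = 5.761748 / 38.7 = 0.1489 m

0.1489


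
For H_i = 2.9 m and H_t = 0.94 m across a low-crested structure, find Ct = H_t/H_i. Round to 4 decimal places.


Ct = H_t / H_i
Ct = 0.94 / 2.9
Ct = 0.3241

0.3241


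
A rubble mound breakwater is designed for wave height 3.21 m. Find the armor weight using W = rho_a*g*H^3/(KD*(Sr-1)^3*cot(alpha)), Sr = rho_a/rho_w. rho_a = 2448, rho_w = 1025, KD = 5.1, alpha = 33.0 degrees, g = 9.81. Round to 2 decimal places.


Sr = rho_a / rho_w = 2448 / 1025 = 2.388293
(Sr - 1) = 1.388293
(Sr - 1)^3 = 2.675735
cot(33.0) = 1 / tan(33.0) = 1 / 0.649408 = 1.539865
Numerator = 2448 * 9.81 * 3.21^3 = 794320.0373
Denominator = 5.1 * 2.675735 * 1.539865 = 21.013380
W = 794320.0373 / 21.013380
W = 37800.68 N

37800.68


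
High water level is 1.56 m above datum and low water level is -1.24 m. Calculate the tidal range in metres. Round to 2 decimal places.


Tidal range = High water - Low water
Tidal range = 1.56 - (-1.24)
Tidal range = 2.80 m

2.80


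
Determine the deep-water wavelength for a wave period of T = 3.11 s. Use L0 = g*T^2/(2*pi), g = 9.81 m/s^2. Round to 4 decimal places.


L0 = g * T^2 / (2 * pi)
L0 = 9.81 * 3.11^2 / (2 * pi)
L0 = 9.81 * 9.6721 / 6.28319
L0 = 94.8833 / 6.28319
L0 = 15.1011 m

15.1011


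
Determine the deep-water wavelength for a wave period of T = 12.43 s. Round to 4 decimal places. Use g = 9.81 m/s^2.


L0 = g * T^2 / (2 * pi)
L0 = 9.81 * 12.43^2 / (2 * pi)
L0 = 9.81 * 154.5049 / 6.28319
L0 = 1515.6931 / 6.28319
L0 = 241.2300 m

241.2300


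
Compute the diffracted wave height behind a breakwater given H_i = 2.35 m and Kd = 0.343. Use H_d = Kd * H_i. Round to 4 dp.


H_d = Kd * H_i
H_d = 0.343 * 2.35
H_d = 0.8061 m

0.8061


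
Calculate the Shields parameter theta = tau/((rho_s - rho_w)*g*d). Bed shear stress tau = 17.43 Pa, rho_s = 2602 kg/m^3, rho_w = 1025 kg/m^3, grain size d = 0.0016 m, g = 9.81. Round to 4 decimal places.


theta = tau / ((rho_s - rho_w) * g * d)
rho_s - rho_w = 2602 - 1025 = 1577
Denominator = 1577 * 9.81 * 0.0016 = 24.752592
theta = 17.43 / 24.752592
theta = 0.7042

0.7042


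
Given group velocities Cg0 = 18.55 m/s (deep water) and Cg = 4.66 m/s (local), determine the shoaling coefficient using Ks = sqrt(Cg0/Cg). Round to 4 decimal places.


Ks = sqrt(Cg0 / Cg)
Ks = sqrt(18.55 / 4.66)
Ks = sqrt(3.9807)
Ks = 1.9952

1.9952


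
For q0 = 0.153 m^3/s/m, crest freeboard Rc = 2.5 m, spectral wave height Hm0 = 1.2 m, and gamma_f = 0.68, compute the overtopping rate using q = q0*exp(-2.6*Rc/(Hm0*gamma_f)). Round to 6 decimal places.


q = q0 * exp(-2.6 * Rc / (Hm0 * gamma_f))
Exponent = -2.6 * 2.5 / (1.2 * 0.68)
= -2.6 * 2.5 / 0.8160
= -7.965686
exp(-7.965686) = 0.000347
q = 0.153 * 0.000347
q = 0.000053 m^3/s/m

0.000053


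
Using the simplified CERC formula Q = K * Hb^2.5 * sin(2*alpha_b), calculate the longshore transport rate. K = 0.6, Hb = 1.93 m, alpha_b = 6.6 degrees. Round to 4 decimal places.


Q = K * Hb^2.5 * sin(2 * alpha_b)
Hb^2.5 = 1.93^2.5 = 5.174796
sin(2 * 6.6) = sin(13.2) = 0.228351
Q = 0.6 * 5.174796 * 0.228351
Q = 0.7090 m^3/s

0.7090


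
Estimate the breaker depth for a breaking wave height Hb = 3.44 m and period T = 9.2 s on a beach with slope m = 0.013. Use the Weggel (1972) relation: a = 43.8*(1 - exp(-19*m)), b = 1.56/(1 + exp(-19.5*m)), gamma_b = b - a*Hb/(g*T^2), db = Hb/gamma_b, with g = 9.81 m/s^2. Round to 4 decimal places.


a = 43.8 * (1 - exp(-19 * m))
exp(-19 * 0.013) = exp(-0.2470) = 0.781141
a = 43.8 * (1 - 0.781141) = 9.586038
b = 1.56 / (1 + exp(-19.5 * m))
exp(-19.5 * 0.013) = exp(-0.2535) = 0.776080
b = 1.56 / (1 + 0.776080) = 0.878339
Hb / (g * T^2) = 3.44 / (9.81 * 9.2^2) = 3.44 / 830.3184 = 0.00414299
gamma_b = b - a * Hb/(g*T^2) = 0.878339 - 9.586038 * 0.00414299 = 0.838624
db = Hb / gamma_b = 3.44 / 0.838624
db = 4.1020 m

4.1020


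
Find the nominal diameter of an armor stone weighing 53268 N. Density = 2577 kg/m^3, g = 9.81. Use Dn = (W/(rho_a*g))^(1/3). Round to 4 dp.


V = W / (rho_a * g)
V = 53268 / (2577 * 9.81)
V = 53268 / 25280.37
V = 2.107089 m^3
Dn = V^(1/3) = 2.107089^(1/3)
Dn = 1.2820 m

1.2820


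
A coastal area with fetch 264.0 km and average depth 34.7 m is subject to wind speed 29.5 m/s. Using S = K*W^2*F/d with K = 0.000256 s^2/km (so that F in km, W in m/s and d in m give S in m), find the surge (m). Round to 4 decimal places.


S = K * W^2 * F / d
W^2 = 29.5^2 = 870.25
S = 0.000256 * 870.25 * 264.0 / 34.7
Numerator = 0.000256 * 870.25 * 264.0 = 58.814976
S = 58.814976 / 34.7 = 1.6950 m

1.6950


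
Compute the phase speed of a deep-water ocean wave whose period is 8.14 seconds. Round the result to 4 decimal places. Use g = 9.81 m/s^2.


We use the deep-water celerity formula:
C = g * T / (2 * pi)
C = 9.81 * 8.14 / (2 * 3.14159...)
C = 79.853400 / 6.283185
C = 12.7091 m/s

12.7091


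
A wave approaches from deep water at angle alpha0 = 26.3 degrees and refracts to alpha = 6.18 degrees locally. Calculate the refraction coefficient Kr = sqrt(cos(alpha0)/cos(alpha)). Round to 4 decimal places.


Kr = sqrt(cos(alpha0) / cos(alpha))
cos(26.3) = 0.896486
cos(6.18) = 0.994189
Kr = sqrt(0.896486 / 0.994189)
Kr = sqrt(0.901727)
Kr = 0.9496

0.9496


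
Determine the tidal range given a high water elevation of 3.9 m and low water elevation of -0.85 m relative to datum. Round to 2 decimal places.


Tidal range = High water - Low water
Tidal range = 3.9 - (-0.85)
Tidal range = 4.75 m

4.75


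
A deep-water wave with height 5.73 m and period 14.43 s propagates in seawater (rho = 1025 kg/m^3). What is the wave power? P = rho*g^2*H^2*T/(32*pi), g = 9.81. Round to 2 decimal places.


P = rho * g^2 * H^2 * T / (32 * pi)
P = 1025 * 9.81^2 * 5.73^2 * 14.43 / (32 * pi)
P = 1025 * 96.2361 * 32.8329 * 14.43 / 100.53096
P = 464876.51 W/m

464876.51


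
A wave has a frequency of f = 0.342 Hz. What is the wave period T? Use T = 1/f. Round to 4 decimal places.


T = 1 / f
T = 1 / 0.342
T = 2.9240 s

2.9240


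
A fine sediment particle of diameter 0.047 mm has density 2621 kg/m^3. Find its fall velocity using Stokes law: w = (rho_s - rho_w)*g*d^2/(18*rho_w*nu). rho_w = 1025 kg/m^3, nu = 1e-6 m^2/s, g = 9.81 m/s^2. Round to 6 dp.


w = (rho_s - rho_w) * g * d^2 / (18 * rho_w * nu)
d = 0.047 mm = 0.000047 m
rho_s - rho_w = 2621 - 1025 = 1596
Numerator = 1596 * 9.81 * (0.000047)^2 = 0.000034585783
Denominator = 18 * 1025 * 1e-6 = 0.018450
w = 0.001875 m/s

0.001875


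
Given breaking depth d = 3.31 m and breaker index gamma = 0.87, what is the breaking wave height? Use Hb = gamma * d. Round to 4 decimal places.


Hb = gamma * d
Hb = 0.87 * 3.31
Hb = 2.8797 m

2.8797


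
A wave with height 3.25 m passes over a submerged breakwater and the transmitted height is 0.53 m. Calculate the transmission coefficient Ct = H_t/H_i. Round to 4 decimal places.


Ct = H_t / H_i
Ct = 0.53 / 3.25
Ct = 0.1631

0.1631


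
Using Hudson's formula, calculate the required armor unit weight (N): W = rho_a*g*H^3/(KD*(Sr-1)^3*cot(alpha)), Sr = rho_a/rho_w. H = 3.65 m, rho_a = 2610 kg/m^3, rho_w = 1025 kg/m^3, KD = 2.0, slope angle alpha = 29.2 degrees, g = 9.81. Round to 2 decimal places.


Sr = rho_a / rho_w = 2610 / 1025 = 2.546341
(Sr - 1) = 1.546341
(Sr - 1)^3 = 3.697568
cot(29.2) = 1 / tan(29.2) = 1 / 0.558881 = 1.789289
Numerator = 2610 * 9.81 * 3.65^3 = 1245053.7712
Denominator = 2.0 * 3.697568 * 1.789289 = 13.232039
W = 1245053.7712 / 13.232039
W = 94093.87 N

94093.87


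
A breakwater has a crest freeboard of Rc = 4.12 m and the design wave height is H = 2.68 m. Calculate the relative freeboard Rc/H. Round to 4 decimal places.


Relative freeboard = Rc / H
= 4.12 / 2.68
= 1.5373

1.5373


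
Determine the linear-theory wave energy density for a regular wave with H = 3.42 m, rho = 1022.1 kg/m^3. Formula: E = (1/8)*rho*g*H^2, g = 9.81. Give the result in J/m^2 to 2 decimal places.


E = (1/8) * rho * g * H^2
E = (1/8) * 1022.1 * 9.81 * 3.42^2
E = 0.125 * 1022.1 * 9.81 * 11.6964
E = 14659.68 J/m^2

14659.68


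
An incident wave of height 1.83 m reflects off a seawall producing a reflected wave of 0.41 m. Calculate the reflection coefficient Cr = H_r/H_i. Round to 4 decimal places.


Cr = H_r / H_i
Cr = 0.41 / 1.83
Cr = 0.2240

0.2240


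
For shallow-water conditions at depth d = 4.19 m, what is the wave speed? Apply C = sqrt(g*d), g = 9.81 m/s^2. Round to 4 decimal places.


Using the shallow-water approximation:
C = sqrt(g * d) = sqrt(9.81 * 4.19)
C = sqrt(41.1039)
C = 6.4112 m/s

6.4112


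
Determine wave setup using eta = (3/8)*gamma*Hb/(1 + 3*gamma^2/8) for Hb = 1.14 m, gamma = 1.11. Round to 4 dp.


eta = (3/8) * gamma * Hb / (1 + 3*gamma^2/8)
Numerator = (3/8) * 1.11 * 1.14 = 0.474525
Denominator = 1 + 3*1.11^2/8 = 1 + 0.462038 = 1.462038
eta = 0.474525 / 1.462038
eta = 0.3246 m

0.3246


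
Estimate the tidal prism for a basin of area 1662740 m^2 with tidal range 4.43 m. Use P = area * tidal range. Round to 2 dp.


Tidal prism = Area * Tidal range
P = 1662740 * 4.43
P = 7365938.20 m^3

7365938.20


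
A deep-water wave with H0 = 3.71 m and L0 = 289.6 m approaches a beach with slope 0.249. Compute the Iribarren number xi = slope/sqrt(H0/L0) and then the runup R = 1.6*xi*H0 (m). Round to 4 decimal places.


xi = slope / sqrt(H0/L0)
H0/L0 = 3.71/289.6 = 0.012811
sqrt(0.012811) = 0.113185
xi = 0.249 / 0.113185 = 2.199944
R = 1.6 * xi * H0 = 1.6 * 2.199944 * 3.71
R = 13.0589 m

13.0589


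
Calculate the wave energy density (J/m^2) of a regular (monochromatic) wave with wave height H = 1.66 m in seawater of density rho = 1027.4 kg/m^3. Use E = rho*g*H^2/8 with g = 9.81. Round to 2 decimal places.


E = (1/8) * rho * g * H^2
E = (1/8) * 1027.4 * 9.81 * 1.66^2
E = 0.125 * 1027.4 * 9.81 * 2.7556
E = 3471.64 J/m^2

3471.64


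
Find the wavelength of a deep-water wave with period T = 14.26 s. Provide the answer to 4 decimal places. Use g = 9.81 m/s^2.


L0 = g * T^2 / (2 * pi)
L0 = 9.81 * 14.26^2 / (2 * pi)
L0 = 9.81 * 203.3476 / 6.28319
L0 = 1994.8400 / 6.28319
L0 = 317.4886 m

317.4886


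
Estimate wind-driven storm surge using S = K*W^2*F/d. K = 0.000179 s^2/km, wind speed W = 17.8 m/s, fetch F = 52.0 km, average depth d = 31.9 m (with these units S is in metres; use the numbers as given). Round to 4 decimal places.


S = K * W^2 * F / d
W^2 = 17.8^2 = 316.84
S = 0.000179 * 316.84 * 52.0 / 31.9
Numerator = 0.000179 * 316.84 * 52.0 = 2.949147
S = 2.949147 / 31.9 = 0.0924 m

0.0924


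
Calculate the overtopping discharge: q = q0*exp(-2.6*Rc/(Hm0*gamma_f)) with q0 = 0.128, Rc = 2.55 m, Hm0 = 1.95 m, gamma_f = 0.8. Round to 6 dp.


q = q0 * exp(-2.6 * Rc / (Hm0 * gamma_f))
Exponent = -2.6 * 2.55 / (1.95 * 0.8)
= -2.6 * 2.55 / 1.5600
= -4.250000
exp(-4.250000) = 0.014264
q = 0.128 * 0.014264
q = 0.001826 m^3/s/m

0.001826


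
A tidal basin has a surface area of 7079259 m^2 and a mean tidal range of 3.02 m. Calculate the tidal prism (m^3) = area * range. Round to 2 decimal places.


Tidal prism = Area * Tidal range
P = 7079259 * 3.02
P = 21379362.18 m^3

21379362.18


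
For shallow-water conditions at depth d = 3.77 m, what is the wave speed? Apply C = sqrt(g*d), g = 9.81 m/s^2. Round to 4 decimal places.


Using the shallow-water approximation:
C = sqrt(g * d) = sqrt(9.81 * 3.77)
C = sqrt(36.9837)
C = 6.0814 m/s

6.0814


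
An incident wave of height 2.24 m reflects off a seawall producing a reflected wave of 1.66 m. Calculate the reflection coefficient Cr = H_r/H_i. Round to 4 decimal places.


Cr = H_r / H_i
Cr = 1.66 / 2.24
Cr = 0.7411

0.7411


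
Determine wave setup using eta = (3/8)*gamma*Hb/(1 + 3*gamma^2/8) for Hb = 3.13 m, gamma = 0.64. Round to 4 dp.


eta = (3/8) * gamma * Hb / (1 + 3*gamma^2/8)
Numerator = (3/8) * 0.64 * 3.13 = 0.751200
Denominator = 1 + 3*0.64^2/8 = 1 + 0.153600 = 1.153600
eta = 0.751200 / 1.153600
eta = 0.6512 m

0.6512


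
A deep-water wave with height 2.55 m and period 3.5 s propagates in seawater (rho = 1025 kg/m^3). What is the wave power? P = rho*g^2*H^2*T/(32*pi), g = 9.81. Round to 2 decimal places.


P = rho * g^2 * H^2 * T / (32 * pi)
P = 1025 * 9.81^2 * 2.55^2 * 3.5 / (32 * pi)
P = 1025 * 96.2361 * 6.5025 * 3.5 / 100.53096
P = 22331.12 W/m

22331.12


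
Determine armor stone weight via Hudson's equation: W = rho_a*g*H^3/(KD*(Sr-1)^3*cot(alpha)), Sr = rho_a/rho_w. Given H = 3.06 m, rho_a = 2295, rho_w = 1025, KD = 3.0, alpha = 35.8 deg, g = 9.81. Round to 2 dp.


Sr = rho_a / rho_w = 2295 / 1025 = 2.239024
(Sr - 1) = 1.239024
(Sr - 1)^3 = 1.902127
cot(35.8) = 1 / tan(35.8) = 1 / 0.721223 = 1.386534
Numerator = 2295 * 9.81 * 3.06^3 = 645083.5640
Denominator = 3.0 * 1.902127 * 1.386534 = 7.912093
W = 645083.5640 / 7.912093
W = 81531.34 N

81531.34


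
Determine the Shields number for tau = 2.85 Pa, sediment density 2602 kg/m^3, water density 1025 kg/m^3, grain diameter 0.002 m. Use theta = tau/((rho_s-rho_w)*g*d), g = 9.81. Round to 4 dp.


theta = tau / ((rho_s - rho_w) * g * d)
rho_s - rho_w = 2602 - 1025 = 1577
Denominator = 1577 * 9.81 * 0.002 = 30.940740
theta = 2.85 / 30.940740
theta = 0.0921

0.0921


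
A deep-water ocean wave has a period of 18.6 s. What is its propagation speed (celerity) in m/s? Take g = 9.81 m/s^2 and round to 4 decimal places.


We use the deep-water celerity formula:
C = g * T / (2 * pi)
C = 9.81 * 18.6 / (2 * 3.14159...)
C = 182.466000 / 6.283185
C = 29.0404 m/s

29.0404


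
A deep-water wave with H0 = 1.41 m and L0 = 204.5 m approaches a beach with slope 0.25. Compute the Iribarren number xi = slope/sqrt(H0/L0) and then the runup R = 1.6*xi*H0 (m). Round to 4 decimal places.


xi = slope / sqrt(H0/L0)
H0/L0 = 1.41/204.5 = 0.006895
sqrt(0.006895) = 0.083035
xi = 0.25 / 0.083035 = 3.010767
R = 1.6 * xi * H0 = 1.6 * 3.010767 * 1.41
R = 6.7923 m

6.7923


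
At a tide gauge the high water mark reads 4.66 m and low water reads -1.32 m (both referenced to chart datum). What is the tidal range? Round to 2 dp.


Tidal range = High water - Low water
Tidal range = 4.66 - (-1.32)
Tidal range = 5.98 m

5.98


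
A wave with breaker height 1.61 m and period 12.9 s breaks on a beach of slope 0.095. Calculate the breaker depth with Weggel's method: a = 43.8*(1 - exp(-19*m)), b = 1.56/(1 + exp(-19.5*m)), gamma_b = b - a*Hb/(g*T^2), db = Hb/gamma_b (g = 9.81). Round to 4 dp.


a = 43.8 * (1 - exp(-19 * m))
exp(-19 * 0.095) = exp(-1.8050) = 0.164474
a = 43.8 * (1 - 0.164474) = 36.596019
b = 1.56 / (1 + exp(-19.5 * m))
exp(-19.5 * 0.095) = exp(-1.8525) = 0.156845
b = 1.56 / (1 + 0.156845) = 1.348496
Hb / (g * T^2) = 1.61 / (9.81 * 12.9^2) = 1.61 / 1632.4821 = 0.00098623
gamma_b = b - a * Hb/(g*T^2) = 1.348496 - 36.596019 * 0.00098623 = 1.312404
db = Hb / gamma_b = 1.61 / 1.312404
db = 1.2268 m

1.2268


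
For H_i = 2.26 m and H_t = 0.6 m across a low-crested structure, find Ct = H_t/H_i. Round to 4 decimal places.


Ct = H_t / H_i
Ct = 0.6 / 2.26
Ct = 0.2655

0.2655


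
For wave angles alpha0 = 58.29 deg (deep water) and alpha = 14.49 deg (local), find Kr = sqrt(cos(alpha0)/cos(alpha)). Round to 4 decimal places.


Kr = sqrt(cos(alpha0) / cos(alpha))
cos(58.29) = 0.525620
cos(14.49) = 0.968191
Kr = sqrt(0.525620 / 0.968191)
Kr = sqrt(0.542889)
Kr = 0.7368

0.7368


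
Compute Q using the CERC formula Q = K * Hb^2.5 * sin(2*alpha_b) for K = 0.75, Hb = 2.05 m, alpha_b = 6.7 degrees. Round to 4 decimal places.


Q = K * Hb^2.5 * sin(2 * alpha_b)
Hb^2.5 = 2.05^2.5 = 6.017064
sin(2 * 6.7) = sin(13.4) = 0.231748
Q = 0.75 * 6.017064 * 0.231748
Q = 1.0458 m^3/s

1.0458


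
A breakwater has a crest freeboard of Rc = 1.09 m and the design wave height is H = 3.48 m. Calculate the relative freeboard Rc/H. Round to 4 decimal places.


Relative freeboard = Rc / H
= 1.09 / 3.48
= 0.3132

0.3132


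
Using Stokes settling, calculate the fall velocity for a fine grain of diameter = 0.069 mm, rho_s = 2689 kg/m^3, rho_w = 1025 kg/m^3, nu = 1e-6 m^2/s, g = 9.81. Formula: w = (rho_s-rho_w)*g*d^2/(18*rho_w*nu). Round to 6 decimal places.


w = (rho_s - rho_w) * g * d^2 / (18 * rho_w * nu)
d = 0.069 mm = 0.000069 m
rho_s - rho_w = 2689 - 1025 = 1664
Numerator = 1664 * 9.81 * (0.000069)^2 = 0.000077717802
Denominator = 18 * 1025 * 1e-6 = 0.018450
w = 0.004212 m/s

0.004212


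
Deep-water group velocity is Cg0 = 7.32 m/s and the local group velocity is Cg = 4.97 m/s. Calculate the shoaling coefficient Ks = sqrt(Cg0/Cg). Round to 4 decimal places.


Ks = sqrt(Cg0 / Cg)
Ks = sqrt(7.32 / 4.97)
Ks = sqrt(1.4728)
Ks = 1.2136

1.2136


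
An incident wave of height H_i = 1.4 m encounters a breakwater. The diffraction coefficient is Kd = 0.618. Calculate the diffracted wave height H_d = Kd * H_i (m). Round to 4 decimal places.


H_d = Kd * H_i
H_d = 0.618 * 1.4
H_d = 0.8652 m

0.8652


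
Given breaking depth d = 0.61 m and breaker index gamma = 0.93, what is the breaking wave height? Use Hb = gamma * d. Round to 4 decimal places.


Hb = gamma * d
Hb = 0.93 * 0.61
Hb = 0.5673 m

0.5673


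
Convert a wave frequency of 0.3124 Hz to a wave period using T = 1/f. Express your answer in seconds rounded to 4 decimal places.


T = 1 / f
T = 1 / 0.3124
T = 3.2010 s

3.2010


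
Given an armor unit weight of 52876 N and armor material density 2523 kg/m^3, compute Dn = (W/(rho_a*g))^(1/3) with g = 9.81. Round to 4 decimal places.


V = W / (rho_a * g)
V = 52876 / (2523 * 9.81)
V = 52876 / 24750.63
V = 2.136350 m^3
Dn = V^(1/3) = 2.136350^(1/3)
Dn = 1.2879 m

1.2879


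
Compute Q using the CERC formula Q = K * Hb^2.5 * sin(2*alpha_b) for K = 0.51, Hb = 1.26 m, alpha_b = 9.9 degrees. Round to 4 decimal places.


Q = K * Hb^2.5 * sin(2 * alpha_b)
Hb^2.5 = 1.26^2.5 = 1.782077
sin(2 * 9.9) = sin(19.8) = 0.338738
Q = 0.51 * 1.782077 * 0.338738
Q = 0.3079 m^3/s

0.3079


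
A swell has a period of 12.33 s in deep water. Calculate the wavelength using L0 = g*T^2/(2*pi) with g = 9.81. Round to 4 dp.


L0 = g * T^2 / (2 * pi)
L0 = 9.81 * 12.33^2 / (2 * pi)
L0 = 9.81 * 152.0289 / 6.28319
L0 = 1491.4035 / 6.28319
L0 = 237.3642 m

237.3642


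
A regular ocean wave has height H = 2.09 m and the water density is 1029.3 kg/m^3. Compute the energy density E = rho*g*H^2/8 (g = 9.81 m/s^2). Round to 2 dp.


E = (1/8) * rho * g * H^2
E = (1/8) * 1029.3 * 9.81 * 2.09^2
E = 0.125 * 1029.3 * 9.81 * 4.3681
E = 5513.32 J/m^2

5513.32


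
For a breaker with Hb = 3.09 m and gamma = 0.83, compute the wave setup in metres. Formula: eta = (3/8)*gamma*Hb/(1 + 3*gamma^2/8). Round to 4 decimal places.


eta = (3/8) * gamma * Hb / (1 + 3*gamma^2/8)
Numerator = (3/8) * 0.83 * 3.09 = 0.961762
Denominator = 1 + 3*0.83^2/8 = 1 + 0.258338 = 1.258338
eta = 0.961762 / 1.258338
eta = 0.7643 m

0.7643


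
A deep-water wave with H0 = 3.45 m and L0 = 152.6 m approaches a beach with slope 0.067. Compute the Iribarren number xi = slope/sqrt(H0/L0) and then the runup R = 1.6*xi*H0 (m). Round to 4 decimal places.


xi = slope / sqrt(H0/L0)
H0/L0 = 3.45/152.6 = 0.022608
sqrt(0.022608) = 0.150360
xi = 0.067 / 0.150360 = 0.445597
R = 1.6 * xi * H0 = 1.6 * 0.445597 * 3.45
R = 2.4597 m

2.4597


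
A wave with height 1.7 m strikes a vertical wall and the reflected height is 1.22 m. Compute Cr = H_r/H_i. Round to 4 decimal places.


Cr = H_r / H_i
Cr = 1.22 / 1.7
Cr = 0.7176

0.7176


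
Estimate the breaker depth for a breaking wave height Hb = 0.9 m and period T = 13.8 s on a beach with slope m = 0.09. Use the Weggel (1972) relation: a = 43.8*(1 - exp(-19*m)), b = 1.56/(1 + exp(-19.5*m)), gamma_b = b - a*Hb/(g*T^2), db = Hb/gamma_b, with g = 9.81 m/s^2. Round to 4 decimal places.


a = 43.8 * (1 - exp(-19 * m))
exp(-19 * 0.09) = exp(-1.7100) = 0.180866
a = 43.8 * (1 - 0.180866) = 35.878078
b = 1.56 / (1 + exp(-19.5 * m))
exp(-19.5 * 0.09) = exp(-1.7550) = 0.172907
b = 1.56 / (1 + 0.172907) = 1.330028
Hb / (g * T^2) = 0.9 / (9.81 * 13.8^2) = 0.9 / 1868.2164 = 0.00048174
gamma_b = b - a * Hb/(g*T^2) = 1.330028 - 35.878078 * 0.00048174 = 1.312744
db = Hb / gamma_b = 0.9 / 1.312744
db = 0.6856 m

0.6856


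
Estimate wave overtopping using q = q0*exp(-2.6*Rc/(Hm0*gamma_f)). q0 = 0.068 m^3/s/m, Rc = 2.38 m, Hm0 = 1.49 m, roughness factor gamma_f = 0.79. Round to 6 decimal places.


q = q0 * exp(-2.6 * Rc / (Hm0 * gamma_f))
Exponent = -2.6 * 2.38 / (1.49 * 0.79)
= -2.6 * 2.38 / 1.1771
= -5.256988
exp(-5.256988) = 0.005211
q = 0.068 * 0.005211
q = 0.000354 m^3/s/m

0.000354


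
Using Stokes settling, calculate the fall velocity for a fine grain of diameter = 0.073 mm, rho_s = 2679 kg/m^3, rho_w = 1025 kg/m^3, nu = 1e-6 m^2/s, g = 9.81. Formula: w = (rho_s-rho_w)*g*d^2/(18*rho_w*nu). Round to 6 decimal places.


w = (rho_s - rho_w) * g * d^2 / (18 * rho_w * nu)
d = 0.073 mm = 0.000073 m
rho_s - rho_w = 2679 - 1025 = 1654
Numerator = 1654 * 9.81 * (0.000073)^2 = 0.000086466968
Denominator = 18 * 1025 * 1e-6 = 0.018450
w = 0.004687 m/s

0.004687


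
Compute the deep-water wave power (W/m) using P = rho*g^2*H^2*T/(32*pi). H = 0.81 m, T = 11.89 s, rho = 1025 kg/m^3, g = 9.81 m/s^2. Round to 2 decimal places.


P = rho * g^2 * H^2 * T / (32 * pi)
P = 1025 * 9.81^2 * 0.81^2 * 11.89 / (32 * pi)
P = 1025 * 96.2361 * 0.6561 * 11.89 / 100.53096
P = 7654.45 W/m

7654.45


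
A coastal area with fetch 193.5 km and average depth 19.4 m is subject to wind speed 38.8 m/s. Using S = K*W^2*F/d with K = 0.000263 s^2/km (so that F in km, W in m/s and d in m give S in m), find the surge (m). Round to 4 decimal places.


S = K * W^2 * F / d
W^2 = 38.8^2 = 1505.44
S = 0.000263 * 1505.44 * 193.5 / 19.4
Numerator = 0.000263 * 1505.44 * 193.5 = 76.612594
S = 76.612594 / 19.4 = 3.9491 m

3.9491


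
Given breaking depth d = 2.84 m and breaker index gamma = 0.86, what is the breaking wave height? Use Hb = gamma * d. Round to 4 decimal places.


Hb = gamma * d
Hb = 0.86 * 2.84
Hb = 2.4424 m

2.4424


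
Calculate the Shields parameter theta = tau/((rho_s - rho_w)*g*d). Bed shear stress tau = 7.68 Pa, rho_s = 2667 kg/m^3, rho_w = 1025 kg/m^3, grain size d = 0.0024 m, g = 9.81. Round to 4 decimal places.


theta = tau / ((rho_s - rho_w) * g * d)
rho_s - rho_w = 2667 - 1025 = 1642
Denominator = 1642 * 9.81 * 0.0024 = 38.659248
theta = 7.68 / 38.659248
theta = 0.1987

0.1987


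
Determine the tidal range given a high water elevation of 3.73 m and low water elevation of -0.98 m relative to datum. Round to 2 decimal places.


Tidal range = High water - Low water
Tidal range = 3.73 - (-0.98)
Tidal range = 4.71 m

4.71


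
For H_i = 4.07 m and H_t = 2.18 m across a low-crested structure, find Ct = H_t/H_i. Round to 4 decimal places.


Ct = H_t / H_i
Ct = 2.18 / 4.07
Ct = 0.5356

0.5356


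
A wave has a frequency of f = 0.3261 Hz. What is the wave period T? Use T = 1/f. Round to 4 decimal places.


T = 1 / f
T = 1 / 0.3261
T = 3.0665 s

3.0665


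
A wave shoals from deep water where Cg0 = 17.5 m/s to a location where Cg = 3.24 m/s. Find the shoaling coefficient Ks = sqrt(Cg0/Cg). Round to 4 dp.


Ks = sqrt(Cg0 / Cg)
Ks = sqrt(17.5 / 3.24)
Ks = sqrt(5.4012)
Ks = 2.3241

2.3241


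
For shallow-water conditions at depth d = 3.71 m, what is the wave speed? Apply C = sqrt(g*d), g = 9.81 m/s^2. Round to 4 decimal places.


Using the shallow-water approximation:
C = sqrt(g * d) = sqrt(9.81 * 3.71)
C = sqrt(36.3951)
C = 6.0328 m/s

6.0328
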